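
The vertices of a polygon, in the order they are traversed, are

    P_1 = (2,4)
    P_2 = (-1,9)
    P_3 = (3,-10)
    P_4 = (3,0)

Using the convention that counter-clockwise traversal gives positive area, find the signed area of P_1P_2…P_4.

P_1→P_2: (2)(9) − (-1)(4) = 22
P_2→P_3: (-1)(-10) − (3)(9) = -17
P_3→P_4: (3)(0) − (3)(-10) = 30
P_4→P_1: (3)(4) − (2)(0) = 12
Σ = 47
Signed area = Σ/2 = 23.5 (positive ⇒ counter-clockwise traversal).

23.5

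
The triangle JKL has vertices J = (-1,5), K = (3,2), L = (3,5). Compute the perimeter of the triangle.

12

|JK| = √((4)² + (-3)²) = √25 = 5
|KL| = √((0)² + (3)²) = √9 = 3
|LJ| = √((-4)² + (0)²) = √16 = 4
Perimeter = 5 + 3 + 4 = 12.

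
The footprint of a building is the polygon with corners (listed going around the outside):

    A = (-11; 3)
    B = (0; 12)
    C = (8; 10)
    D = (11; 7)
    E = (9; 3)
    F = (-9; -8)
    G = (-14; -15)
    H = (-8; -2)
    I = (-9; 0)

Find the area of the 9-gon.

Σ = (-132) + (-96) + (-54) + (-30) + (-45) + (23) + (-92) + (-18) + (-27) = -471
Area = |Σ|/2 = 235.5.

235.5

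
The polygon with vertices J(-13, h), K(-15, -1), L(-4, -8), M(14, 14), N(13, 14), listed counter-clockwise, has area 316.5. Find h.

9

The doubled signed area Σ (x_i y_{i+1} − x_{i+1} y_i) is linear in h.
With h=0 it equals 381; the coefficient of h is 28 (from the two edges through J).
So 28·h + 381 = 2·316.5 = 633 ⇒ h = 9.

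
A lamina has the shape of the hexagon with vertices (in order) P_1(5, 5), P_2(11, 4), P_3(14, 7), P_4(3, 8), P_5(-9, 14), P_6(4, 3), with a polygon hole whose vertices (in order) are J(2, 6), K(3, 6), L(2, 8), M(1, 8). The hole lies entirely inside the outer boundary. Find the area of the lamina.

54.5

Outer boundary:
Apply the shoelace (surveyor's) formula: 2A = Σ (x_i·y_{i+1} − x_{i+1}·y_i), indices taken mod 6.
Σ = (-35) + (21) + (91) + (114) + (-83) + (5) = 113
Area = |Σ|/2 = 56.5.
Hole:
Apply the shoelace formula: 2A = Σ (x_i·y_{i+1} − x_{i+1}·y_i), indices taken mod 4.
Cross-terms: -6, 12, 8, -10  ⇒  Σ = 4
Area = |Σ|/2 = 2.
Net area = 56.5 − 2 = 54.5.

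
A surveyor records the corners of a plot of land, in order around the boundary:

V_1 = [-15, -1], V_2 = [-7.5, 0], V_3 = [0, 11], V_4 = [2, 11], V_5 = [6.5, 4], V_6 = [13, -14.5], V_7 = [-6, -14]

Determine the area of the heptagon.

397.375

Σ = (-7.5) + (-82.5) + (-22) + (-63.5) + (-146.25) + (-269) + (-204) = -794.75
Area = |Σ|/2 = 397.375.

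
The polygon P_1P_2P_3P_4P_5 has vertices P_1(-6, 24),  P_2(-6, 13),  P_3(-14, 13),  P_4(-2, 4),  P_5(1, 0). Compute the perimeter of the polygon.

|P_1P_2| = √((0)² + (-11)²) = √121 = 11
|P_2P_3| = √((-8)² + (0)²) = √64 = 8
|P_3P_4| = √((12)² + (-9)²) = √225 = 15
|P_4P_5| = √((3)² + (-4)²) = √25 = 5
|P_5P_1| = √((-7)² + (24)²) = √625 = 25
Perimeter = 11 + 8 + 15 + 5 + 25 = 64.

64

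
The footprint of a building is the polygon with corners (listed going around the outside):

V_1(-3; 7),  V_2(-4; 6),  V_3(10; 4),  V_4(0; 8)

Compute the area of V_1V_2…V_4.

V_1→V_2: (-3)(6) − (-4)(7) = 10
V_2→V_3: (-4)(4) − (10)(6) = -76
V_3→V_4: (10)(8) − (0)(4) = 80
V_4→V_1: (0)(7) − (-3)(8) = 24
Σ = 38
Area = |Σ|/2 = 19.

19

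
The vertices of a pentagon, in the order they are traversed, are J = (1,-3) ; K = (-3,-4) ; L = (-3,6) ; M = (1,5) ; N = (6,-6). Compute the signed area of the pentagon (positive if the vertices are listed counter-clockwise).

-56

Apply Gauss's area formula: 2A = Σ (x_i·y_{i+1} − x_{i+1}·y_i), indices taken mod 5.
J→K: (1)(-4) − (-3)(-3) = -13
K→L: (-3)(6) − (-3)(-4) = -30
L→M: (-3)(5) − (1)(6) = -21
M→N: (1)(-6) − (6)(5) = -36
N→J: (6)(-3) − (1)(-6) = -12
Σ = -112
Signed area = Σ/2 = -56 (negative ⇒ clockwise traversal).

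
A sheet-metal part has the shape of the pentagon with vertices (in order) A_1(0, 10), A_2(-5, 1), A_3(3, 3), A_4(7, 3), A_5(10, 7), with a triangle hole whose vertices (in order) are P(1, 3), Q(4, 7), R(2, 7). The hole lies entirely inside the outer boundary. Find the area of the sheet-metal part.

Outer boundary:
Σ = (50) + (-18) + (-12) + (19) + (100) = 139
Area = |Σ|/2 = 69.5.
Hole:
Apply the shoelace (surveyor's) formula: 2A = Σ (x_i·y_{i+1} − x_{i+1}·y_i), indices taken mod 3.
Σ = (-5) + (14) + (-1) = 8
Area = |Σ|/2 = 4.
Net area = 69.5 − 4 = 65.5.

65.5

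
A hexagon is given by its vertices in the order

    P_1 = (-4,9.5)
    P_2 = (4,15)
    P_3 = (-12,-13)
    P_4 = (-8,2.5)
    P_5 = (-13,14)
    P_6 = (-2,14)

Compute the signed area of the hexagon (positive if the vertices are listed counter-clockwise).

-150.25

Σ = (-98) + (128) + (-134) + (-79.5) + (-154) + (37) = -300.5
Signed area = Σ/2 = -150.25 (negative ⇒ clockwise traversal).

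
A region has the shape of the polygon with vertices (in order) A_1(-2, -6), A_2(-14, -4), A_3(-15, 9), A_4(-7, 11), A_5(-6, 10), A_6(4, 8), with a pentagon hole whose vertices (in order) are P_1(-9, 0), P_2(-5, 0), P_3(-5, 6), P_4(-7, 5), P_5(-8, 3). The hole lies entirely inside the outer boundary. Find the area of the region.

Outer boundary:
Σ = (-76) + (-186) + (-102) + (-4) + (-88) + (-8) = -464
Area = |Σ|/2 = 232.
Hole:
Σ = (0) + (-30) + (17) + (19) + (27) = 33
Area = |Σ|/2 = 16.5.
Net area = 232 − 16.5 = 215.5.

215.5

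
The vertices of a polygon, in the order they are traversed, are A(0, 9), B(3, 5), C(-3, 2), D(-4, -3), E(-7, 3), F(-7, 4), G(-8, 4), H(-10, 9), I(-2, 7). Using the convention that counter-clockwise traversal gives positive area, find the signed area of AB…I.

-63.5

Apply the shoelace (surveyor's) formula: 2A = Σ (x_i·y_{i+1} − x_{i+1}·y_i), indices taken mod 9.
Σ = (-27) + (21) + (17) + (-33) + (-7) + (4) + (-32) + (-52) + (-18) = -127
Signed area = Σ/2 = -63.5 (negative ⇒ clockwise traversal).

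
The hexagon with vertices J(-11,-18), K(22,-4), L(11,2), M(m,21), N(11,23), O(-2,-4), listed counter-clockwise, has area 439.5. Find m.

17

The doubled signed area Σ (x_i y_{i+1} − x_{i+1} y_i) is linear in m.
With m=0 it equals 522; the coefficient of m is 21 (from the two edges through M).
So 21·m + 522 = 2·439.5 = 879 ⇒ m = 17.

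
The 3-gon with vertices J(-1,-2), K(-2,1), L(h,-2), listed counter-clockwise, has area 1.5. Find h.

-2

Write out the shoelace sum; only the two edges meeting at L involve h:
2·Area = [((-2)·(-2) − h·1) + (h·(-2) − (-1)·(-2))] + -5
       = -3·h + -3 = 3
⇒ h = -2.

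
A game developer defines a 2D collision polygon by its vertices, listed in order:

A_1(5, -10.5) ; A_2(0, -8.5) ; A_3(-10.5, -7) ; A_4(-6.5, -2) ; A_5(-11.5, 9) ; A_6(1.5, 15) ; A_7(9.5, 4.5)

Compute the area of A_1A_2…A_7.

Apply the shoelace formula: 2A = Σ (x_i·y_{i+1} − x_{i+1}·y_i), indices taken mod 7.
Cross-terms: -42.5, -89.25, -24.5, -81.5, -186, -135.75, -122.25  ⇒  Σ = -681.75
Area = |Σ|/2 = 340.875.

340.875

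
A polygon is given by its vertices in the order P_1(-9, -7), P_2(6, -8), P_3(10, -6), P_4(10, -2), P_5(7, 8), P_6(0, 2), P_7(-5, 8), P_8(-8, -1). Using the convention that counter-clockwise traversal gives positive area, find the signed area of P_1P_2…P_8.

216

Apply Gauss's area formula: 2A = Σ (x_i·y_{i+1} − x_{i+1}·y_i), indices taken mod 8.
Cross-terms: 114, 44, 40, 94, 14, 10, 69, 47  ⇒  Σ = 432
Signed area = Σ/2 = 216 (positive ⇒ counter-clockwise traversal).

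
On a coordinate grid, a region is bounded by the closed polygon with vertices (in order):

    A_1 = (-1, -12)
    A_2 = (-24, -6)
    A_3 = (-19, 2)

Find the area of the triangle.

Apply Gauss's area formula: 2A = Σ (x_i·y_{i+1} − x_{i+1}·y_i), indices taken mod 3.
Σ = (-282) + (-162) + (230) = -214
Area = |Σ|/2 = 107.

107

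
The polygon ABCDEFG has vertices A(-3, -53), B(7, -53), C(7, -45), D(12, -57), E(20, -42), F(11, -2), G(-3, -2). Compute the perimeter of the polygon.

|AB| = √((10)² + (0)²) = √100 = 10
|BC| = √((0)² + (8)²) = √64 = 8
|CD| = √((5)² + (-12)²) = √169 = 13
|DE| = √((8)² + (15)²) = √289 = 17
|EF| = √((-9)² + (40)²) = √1681 = 41
|FG| = √((-14)² + (0)²) = √196 = 14
|GA| = √((0)² + (-51)²) = √2601 = 51
Perimeter = 10 + 8 + 13 + 17 + 41 + 14 + 51 = 154.

154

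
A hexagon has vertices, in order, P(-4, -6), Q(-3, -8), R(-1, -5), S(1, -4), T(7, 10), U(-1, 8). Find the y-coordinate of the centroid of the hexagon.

Apply Gauss's area formula. First the cross-terms c_i = x_i·y_{i+1} − x_{i+1}·y_i:
  14, 7, 9, 38, 66, 38  ⇒  2A = 172, A = 86.
Then Σ (y_i + y_{i+1})·c_i = 1124, so ȳ = 1124 / (6·86) = 281/129.

281/129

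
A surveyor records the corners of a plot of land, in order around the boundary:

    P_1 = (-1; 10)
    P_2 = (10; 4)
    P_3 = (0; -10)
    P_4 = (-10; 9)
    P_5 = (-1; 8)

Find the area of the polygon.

Apply the shoelace formula: 2A = Σ (x_i·y_{i+1} − x_{i+1}·y_i), indices taken mod 5.
Cross-terms: -104, -100, -100, -71, -2  ⇒  Σ = -377
Area = |Σ|/2 = 188.5.

188.5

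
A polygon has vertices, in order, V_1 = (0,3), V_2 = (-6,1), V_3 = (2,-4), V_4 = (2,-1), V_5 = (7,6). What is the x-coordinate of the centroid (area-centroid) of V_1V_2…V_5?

Apply the surveyor's formula. First the cross-terms c_i = x_i·y_{i+1} − x_{i+1}·y_i:
  18, 22, 6, 19, 21  ⇒  2A = 86, A = 43.
Then Σ (x_i + x_{i+1})·c_i = 146, so x̄ = 146 / (6·43) = 73/129.

73/129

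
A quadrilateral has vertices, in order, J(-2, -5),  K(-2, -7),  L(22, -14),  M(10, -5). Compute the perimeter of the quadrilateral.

|JK| = √((0)² + (-2)²) = √4 = 2
|KL| = √((24)² + (-7)²) = √625 = 25
|LM| = √((-12)² + (9)²) = √225 = 15
|MJ| = √((-12)² + (0)²) = √144 = 12
Perimeter = 2 + 25 + 15 + 12 = 54.

54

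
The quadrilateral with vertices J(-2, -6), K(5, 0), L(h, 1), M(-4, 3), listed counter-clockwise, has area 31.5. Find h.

Write out the shoelace sum; only the two edges meeting at L involve h:
2·Area = [(5·1 − h·0) + (h·3 − (-4)·1)] + 60
       = 3·h + 69 = 63
⇒ h = -2.

-2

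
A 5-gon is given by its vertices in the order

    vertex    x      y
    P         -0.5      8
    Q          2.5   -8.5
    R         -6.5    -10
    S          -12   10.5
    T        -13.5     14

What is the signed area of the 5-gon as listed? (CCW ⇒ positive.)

-205.75

Apply the surveyor's formula: 2A = Σ (x_i·y_{i+1} − x_{i+1}·y_i), indices taken mod 5.
Σ = (-15.75) + (-80.25) + (-188.25) + (-26.25) + (-101) = -411.5
Signed area = Σ/2 = -205.75 (negative ⇒ clockwise traversal).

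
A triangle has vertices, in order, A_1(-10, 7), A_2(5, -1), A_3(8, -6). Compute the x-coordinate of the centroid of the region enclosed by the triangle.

Apply the shoelace (surveyor's) formula. First the cross-terms c_i = x_i·y_{i+1} − x_{i+1}·y_i:
  -25, -22, -4  ⇒  2A = -51, A = -25.5.
Then Σ (x_i + x_{i+1})·c_i = -153, so x̄ = -153 / (6·(-25.5)) = 1.

1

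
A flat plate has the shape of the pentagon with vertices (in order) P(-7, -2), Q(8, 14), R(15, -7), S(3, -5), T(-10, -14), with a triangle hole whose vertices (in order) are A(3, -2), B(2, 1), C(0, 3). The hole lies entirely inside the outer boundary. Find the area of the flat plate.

Outer boundary:
Σ = (-82) + (-266) + (-54) + (-92) + (-78) = -572
Area = |Σ|/2 = 286.
Hole:
Apply the shoelace (surveyor's) formula: 2A = Σ (x_i·y_{i+1} − x_{i+1}·y_i), indices taken mod 3.
Σ = (7) + (6) + (-9) = 4
Area = |Σ|/2 = 2.
Net area = 286 − 2 = 284.

284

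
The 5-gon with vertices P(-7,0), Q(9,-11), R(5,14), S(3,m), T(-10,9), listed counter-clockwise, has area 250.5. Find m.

The doubled signed area Σ (x_i y_{i+1} − x_{i+1} y_i) is linear in m.
With m=0 it equals 306; the coefficient of m is 15 (from the two edges through S).
So 15·m + 306 = 2·250.5 = 501 ⇒ m = 13.

13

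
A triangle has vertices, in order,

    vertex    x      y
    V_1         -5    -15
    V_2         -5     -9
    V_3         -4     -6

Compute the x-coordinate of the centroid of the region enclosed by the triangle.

Apply the surveyor's formula. First the cross-terms c_i = x_i·y_{i+1} − x_{i+1}·y_i:
  -30, -6, 30  ⇒  2A = -6, A = -3.
Then Σ (x_i + x_{i+1})·c_i = 84, so x̄ = 84 / (6·(-3)) = -14/3.

-14/3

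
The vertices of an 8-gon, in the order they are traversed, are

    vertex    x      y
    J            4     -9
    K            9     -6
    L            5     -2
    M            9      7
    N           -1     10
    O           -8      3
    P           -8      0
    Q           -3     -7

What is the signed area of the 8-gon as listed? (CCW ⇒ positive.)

J→K: (4)(-6) − (9)(-9) = 57
K→L: (9)(-2) − (5)(-6) = 12
L→M: (5)(7) − (9)(-2) = 53
M→N: (9)(10) − (-1)(7) = 97
N→O: (-1)(3) − (-8)(10) = 77
O→P: (-8)(0) − (-8)(3) = 24
P→Q: (-8)(-7) − (-3)(0) = 56
Q→J: (-3)(-9) − (4)(-7) = 55
Σ = 431
Signed area = Σ/2 = 215.5 (positive ⇒ counter-clockwise traversal).

215.5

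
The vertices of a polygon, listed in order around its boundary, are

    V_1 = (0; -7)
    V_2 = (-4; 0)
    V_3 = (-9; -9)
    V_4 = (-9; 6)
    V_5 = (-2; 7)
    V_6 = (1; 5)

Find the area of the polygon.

101

V_1→V_2: (0)(0) − (-4)(-7) = -28
V_2→V_3: (-4)(-9) − (-9)(0) = 36
V_3→V_4: (-9)(6) − (-9)(-9) = -135
V_4→V_5: (-9)(7) − (-2)(6) = -51
V_5→V_6: (-2)(5) − (1)(7) = -17
V_6→V_1: (1)(-7) − (0)(5) = -7
Σ = -202
Area = |Σ|/2 = 101.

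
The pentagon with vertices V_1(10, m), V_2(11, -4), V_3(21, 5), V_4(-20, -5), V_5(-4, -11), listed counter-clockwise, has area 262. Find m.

Write out the shoelace sum; only the two edges meeting at V_1 involve m:
2·Area = [((-4)·m − 10·(-11)) + (10·(-4) − 11·m)] + 334
       = -15·m + 404 = 524
⇒ m = -8.

-8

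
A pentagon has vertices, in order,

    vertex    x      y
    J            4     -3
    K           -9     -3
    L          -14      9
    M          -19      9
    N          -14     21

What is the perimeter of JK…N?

|JK| = √((-13)² + (0)²) = √169 = 13
|KL| = √((-5)² + (12)²) = √169 = 13
|LM| = √((-5)² + (0)²) = √25 = 5
|MN| = √((5)² + (12)²) = √169 = 13
|NJ| = √((18)² + (-24)²) = √900 = 30
Perimeter = 13 + 13 + 5 + 13 + 30 = 74.

74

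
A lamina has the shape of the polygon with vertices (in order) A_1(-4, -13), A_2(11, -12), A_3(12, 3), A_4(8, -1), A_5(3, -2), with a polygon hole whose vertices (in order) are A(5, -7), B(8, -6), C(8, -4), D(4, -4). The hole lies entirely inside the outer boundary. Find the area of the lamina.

Outer boundary:
Apply Gauss's area formula: 2A = Σ (x_i·y_{i+1} − x_{i+1}·y_i), indices taken mod 5.
Σ = (191) + (177) + (-36) + (-13) + (-47) = 272
Area = |Σ|/2 = 136.
Hole:
Apply the surveyor's formula: 2A = Σ (x_i·y_{i+1} − x_{i+1}·y_i), indices taken mod 4.
Σ = (26) + (16) + (-16) + (-8) = 18
Area = |Σ|/2 = 9.
Net area = 136 − 9 = 127.

127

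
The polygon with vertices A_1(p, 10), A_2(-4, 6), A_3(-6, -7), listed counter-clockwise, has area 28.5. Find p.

1

The doubled signed area Σ (x_i y_{i+1} − x_{i+1} y_i) is linear in p.
With p=0 it equals 44; the coefficient of p is 13 (from the two edges through A_1).
So 13·p + 44 = 2·28.5 = 57 ⇒ p = 1.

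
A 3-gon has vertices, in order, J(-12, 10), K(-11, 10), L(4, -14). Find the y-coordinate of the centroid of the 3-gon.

Apply the surveyor's formula. First the cross-terms c_i = x_i·y_{i+1} − x_{i+1}·y_i:
  -10, 114, -128  ⇒  2A = -24, A = -12.
Then Σ (y_i + y_{i+1})·c_i = -144, so ȳ = -144 / (6·(-12)) = 2.

2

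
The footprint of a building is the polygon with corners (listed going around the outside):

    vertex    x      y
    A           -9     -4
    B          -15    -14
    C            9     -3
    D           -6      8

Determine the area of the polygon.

193.5

A→B: (-9)(-14) − (-15)(-4) = 66
B→C: (-15)(-3) − (9)(-14) = 171
C→D: (9)(8) − (-6)(-3) = 54
D→A: (-6)(-4) − (-9)(8) = 96
Σ = 387
Area = |Σ|/2 = 193.5.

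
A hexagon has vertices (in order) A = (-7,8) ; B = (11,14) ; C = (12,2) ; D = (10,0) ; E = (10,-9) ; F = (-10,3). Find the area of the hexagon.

Σ = (-186) + (-146) + (-20) + (-90) + (-60) + (-59) = -561
Area = |Σ|/2 = 280.5.

280.5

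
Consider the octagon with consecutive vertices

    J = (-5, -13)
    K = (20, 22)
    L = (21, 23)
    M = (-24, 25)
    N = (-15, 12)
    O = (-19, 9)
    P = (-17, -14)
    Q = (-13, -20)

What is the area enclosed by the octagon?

1025.5

Apply the surveyor's formula: 2A = Σ (x_i·y_{i+1} − x_{i+1}·y_i), indices taken mod 8.
Σ = (150) + (-2) + (1077) + (87) + (93) + (419) + (158) + (69) = 2051
Area = |Σ|/2 = 1025.5.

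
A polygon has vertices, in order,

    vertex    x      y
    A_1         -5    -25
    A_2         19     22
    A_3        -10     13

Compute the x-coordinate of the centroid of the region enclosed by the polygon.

Apply Gauss's area formula. First the cross-terms c_i = x_i·y_{i+1} − x_{i+1}·y_i:
  365, 467, 315  ⇒  2A = 1147, A = 573.5.
Then Σ (x_i + x_{i+1})·c_i = 4588, so x̄ = 4588 / (6·573.5) = 4/3.

4/3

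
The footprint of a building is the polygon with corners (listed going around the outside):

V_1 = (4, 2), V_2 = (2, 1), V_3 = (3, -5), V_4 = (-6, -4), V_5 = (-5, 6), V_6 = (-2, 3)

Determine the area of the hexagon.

Apply the shoelace (surveyor's) formula: 2A = Σ (x_i·y_{i+1} − x_{i+1}·y_i), indices taken mod 6.
Σ = (0) + (-13) + (-42) + (-56) + (-3) + (-16) = -130
Area = |Σ|/2 = 65.

65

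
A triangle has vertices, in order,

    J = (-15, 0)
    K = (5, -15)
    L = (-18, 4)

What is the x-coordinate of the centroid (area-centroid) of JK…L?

-28/3

Apply the shoelace formula. First the cross-terms c_i = x_i·y_{i+1} − x_{i+1}·y_i:
  225, -250, 60  ⇒  2A = 35, A = 17.5.
Then Σ (x_i + x_{i+1})·c_i = -980, so x̄ = -980 / (6·17.5) = -28/3.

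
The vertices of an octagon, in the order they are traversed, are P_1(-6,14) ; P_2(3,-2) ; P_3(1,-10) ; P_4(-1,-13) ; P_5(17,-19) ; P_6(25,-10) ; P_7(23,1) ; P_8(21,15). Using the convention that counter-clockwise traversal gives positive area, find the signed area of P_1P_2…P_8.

Cross-terms: -30, -28, -23, 240, 305, 255, 324, 384  ⇒  Σ = 1427
Signed area = Σ/2 = 713.5 (positive ⇒ counter-clockwise traversal).

713.5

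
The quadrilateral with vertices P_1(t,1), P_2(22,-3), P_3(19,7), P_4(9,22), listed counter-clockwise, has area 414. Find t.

-11

The doubled signed area Σ (x_i y_{i+1} − x_{i+1} y_i) is linear in t.
With t=0 it equals 553; the coefficient of t is -25 (from the two edges through P_1).
So -25·t + 553 = 2·414 = 828 ⇒ t = -11.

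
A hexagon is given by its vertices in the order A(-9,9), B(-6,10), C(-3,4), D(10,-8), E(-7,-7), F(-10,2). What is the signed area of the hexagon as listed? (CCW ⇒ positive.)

-164

Apply the shoelace (surveyor's) formula: 2A = Σ (x_i·y_{i+1} − x_{i+1}·y_i), indices taken mod 6.
Cross-terms: -36, 6, -16, -126, -84, -72  ⇒  Σ = -328
Signed area = Σ/2 = -164 (negative ⇒ clockwise traversal).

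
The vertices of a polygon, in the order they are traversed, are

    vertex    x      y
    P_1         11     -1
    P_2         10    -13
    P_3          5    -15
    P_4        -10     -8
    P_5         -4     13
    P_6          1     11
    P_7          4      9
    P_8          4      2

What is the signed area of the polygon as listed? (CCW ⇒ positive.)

Apply Gauss's area formula: 2A = Σ (x_i·y_{i+1} − x_{i+1}·y_i), indices taken mod 8.
P_1→P_2: (11)(-13) − (10)(-1) = -133
P_2→P_3: (10)(-15) − (5)(-13) = -85
P_3→P_4: (5)(-8) − (-10)(-15) = -190
P_4→P_5: (-10)(13) − (-4)(-8) = -162
P_5→P_6: (-4)(11) − (1)(13) = -57
P_6→P_7: (1)(9) − (4)(11) = -35
P_7→P_8: (4)(2) − (4)(9) = -28
P_8→P_1: (4)(-1) − (11)(2) = -26
Σ = -716
Signed area = Σ/2 = -358 (negative ⇒ clockwise traversal).

-358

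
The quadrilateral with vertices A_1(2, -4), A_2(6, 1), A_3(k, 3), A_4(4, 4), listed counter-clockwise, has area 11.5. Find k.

Write out the shoelace sum; only the two edges meeting at A_3 involve k:
2·Area = [(6·3 − k·1) + (k·4 − 4·3)] + 2
       = 3·k + 8 = 23
⇒ k = 5.

5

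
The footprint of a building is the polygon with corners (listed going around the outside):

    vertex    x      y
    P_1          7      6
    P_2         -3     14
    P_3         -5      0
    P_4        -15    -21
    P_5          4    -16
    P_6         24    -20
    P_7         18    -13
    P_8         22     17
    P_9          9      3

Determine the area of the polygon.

752.5

Σ = (116) + (70) + (105) + (324) + (304) + (48) + (592) + (-87) + (33) = 1505
Area = |Σ|/2 = 752.5.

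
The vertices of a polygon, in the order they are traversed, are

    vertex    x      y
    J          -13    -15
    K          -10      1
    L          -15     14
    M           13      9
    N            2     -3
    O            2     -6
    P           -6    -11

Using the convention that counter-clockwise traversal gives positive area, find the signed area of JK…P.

Apply the shoelace (surveyor's) formula: 2A = Σ (x_i·y_{i+1} − x_{i+1}·y_i), indices taken mod 7.
J→K: (-13)(1) − (-10)(-15) = -163
K→L: (-10)(14) − (-15)(1) = -125
L→M: (-15)(9) − (13)(14) = -317
M→N: (13)(-3) − (2)(9) = -57
N→O: (2)(-6) − (2)(-3) = -6
O→P: (2)(-11) − (-6)(-6) = -58
P→J: (-6)(-15) − (-13)(-11) = -53
Σ = -779
Signed area = Σ/2 = -389.5 (negative ⇒ clockwise traversal).

-389.5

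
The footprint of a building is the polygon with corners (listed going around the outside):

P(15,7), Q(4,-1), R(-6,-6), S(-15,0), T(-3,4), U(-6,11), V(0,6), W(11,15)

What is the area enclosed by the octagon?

Apply the shoelace (surveyor's) formula: 2A = Σ (x_i·y_{i+1} − x_{i+1}·y_i), indices taken mod 8.
Σ = (-43) + (-30) + (-90) + (-60) + (-9) + (-36) + (-66) + (-148) = -482
Area = |Σ|/2 = 241.

241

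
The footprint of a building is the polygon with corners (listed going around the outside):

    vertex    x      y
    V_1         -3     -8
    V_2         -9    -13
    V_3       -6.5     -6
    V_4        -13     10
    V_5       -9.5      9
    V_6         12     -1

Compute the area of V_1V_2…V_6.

213

Apply Gauss's area formula: 2A = Σ (x_i·y_{i+1} − x_{i+1}·y_i), indices taken mod 6.
V_1→V_2: (-3)(-13) − (-9)(-8) = -33
V_2→V_3: (-9)(-6) − (-6.5)(-13) = -30.5
V_3→V_4: (-6.5)(10) − (-13)(-6) = -143
V_4→V_5: (-13)(9) − (-9.5)(10) = -22
V_5→V_6: (-9.5)(-1) − (12)(9) = -98.5
V_6→V_1: (12)(-8) − (-3)(-1) = -99
Σ = -426
Area = |Σ|/2 = 213.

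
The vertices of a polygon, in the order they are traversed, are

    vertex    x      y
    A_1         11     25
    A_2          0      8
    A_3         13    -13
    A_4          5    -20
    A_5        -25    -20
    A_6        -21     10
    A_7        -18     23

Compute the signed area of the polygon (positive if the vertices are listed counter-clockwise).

Cross-terms: 88, -104, -195, -600, -670, -303, -703  ⇒  Σ = -2487
Signed area = Σ/2 = -1243.5 (negative ⇒ clockwise traversal).

-1243.5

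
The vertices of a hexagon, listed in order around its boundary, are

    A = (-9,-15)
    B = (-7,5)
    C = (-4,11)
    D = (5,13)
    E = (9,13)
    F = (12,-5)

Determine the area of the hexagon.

396

Apply Gauss's area formula: 2A = Σ (x_i·y_{i+1} − x_{i+1}·y_i), indices taken mod 6.
Cross-terms: -150, -57, -107, -52, -201, -225  ⇒  Σ = -792
Area = |Σ|/2 = 396.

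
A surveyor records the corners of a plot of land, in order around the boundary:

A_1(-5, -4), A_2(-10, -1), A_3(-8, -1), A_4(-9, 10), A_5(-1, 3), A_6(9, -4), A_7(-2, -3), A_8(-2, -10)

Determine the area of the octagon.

Σ = (-35) + (2) + (-89) + (-17) + (-23) + (-35) + (14) + (-42) = -225
Area = |Σ|/2 = 112.5.

112.5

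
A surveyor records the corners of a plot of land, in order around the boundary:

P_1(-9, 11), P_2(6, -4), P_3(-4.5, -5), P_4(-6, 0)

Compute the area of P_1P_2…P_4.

Cross-terms: -30, -48, -30, -66  ⇒  Σ = -174
Area = |Σ|/2 = 87.

87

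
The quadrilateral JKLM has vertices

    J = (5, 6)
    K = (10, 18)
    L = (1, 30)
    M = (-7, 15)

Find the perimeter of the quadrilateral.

|JK| = √((5)² + (12)²) = √169 = 13
|KL| = √((-9)² + (12)²) = √225 = 15
|LM| = √((-8)² + (-15)²) = √289 = 17
|MJ| = √((12)² + (-9)²) = √225 = 15
Perimeter = 13 + 15 + 17 + 15 = 60.

60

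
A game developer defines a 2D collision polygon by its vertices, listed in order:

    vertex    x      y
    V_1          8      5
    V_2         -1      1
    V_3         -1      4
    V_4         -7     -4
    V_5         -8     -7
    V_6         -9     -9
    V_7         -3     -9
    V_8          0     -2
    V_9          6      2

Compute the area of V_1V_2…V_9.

Σ = (13) + (-3) + (32) + (17) + (9) + (54) + (6) + (12) + (14) = 154
Area = |Σ|/2 = 77.

77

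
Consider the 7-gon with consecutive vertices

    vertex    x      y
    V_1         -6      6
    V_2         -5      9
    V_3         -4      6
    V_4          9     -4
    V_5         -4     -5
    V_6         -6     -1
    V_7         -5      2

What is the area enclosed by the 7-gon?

Apply the surveyor's formula: 2A = Σ (x_i·y_{i+1} − x_{i+1}·y_i), indices taken mod 7.
V_1→V_2: (-6)(9) − (-5)(6) = -24
V_2→V_3: (-5)(6) − (-4)(9) = 6
V_3→V_4: (-4)(-4) − (9)(6) = -38
V_4→V_5: (9)(-5) − (-4)(-4) = -61
V_5→V_6: (-4)(-1) − (-6)(-5) = -26
V_6→V_7: (-6)(2) − (-5)(-1) = -17
V_7→V_1: (-5)(6) − (-6)(2) = -18
Σ = -178
Area = |Σ|/2 = 89.

89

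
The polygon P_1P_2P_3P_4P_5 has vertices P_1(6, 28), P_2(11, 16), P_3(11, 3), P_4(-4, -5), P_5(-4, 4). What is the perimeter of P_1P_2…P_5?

|P_1P_2| = √((5)² + (-12)²) = √169 = 13
|P_2P_3| = √((0)² + (-13)²) = √169 = 13
|P_3P_4| = √((-15)² + (-8)²) = √289 = 17
|P_4P_5| = √((0)² + (9)²) = √81 = 9
|P_5P_1| = √((10)² + (24)²) = √676 = 26
Perimeter = 13 + 13 + 17 + 9 + 26 = 78.

78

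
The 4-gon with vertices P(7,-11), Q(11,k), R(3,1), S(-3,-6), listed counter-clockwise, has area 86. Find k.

Write out the shoelace sum; only the two edges meeting at Q involve k:
2·Area = [(7·k − 11·(-11)) + (11·1 − 3·k)] + 60
       = 4·k + 192 = 172
⇒ k = -5.

-5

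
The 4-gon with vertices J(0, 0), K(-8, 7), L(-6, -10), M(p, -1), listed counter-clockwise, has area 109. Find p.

The doubled signed area Σ (x_i y_{i+1} − x_{i+1} y_i) is linear in p.
With p=0 it equals 128; the coefficient of p is 10 (from the two edges through M).
So 10·p + 128 = 2·109 = 218 ⇒ p = 9.

9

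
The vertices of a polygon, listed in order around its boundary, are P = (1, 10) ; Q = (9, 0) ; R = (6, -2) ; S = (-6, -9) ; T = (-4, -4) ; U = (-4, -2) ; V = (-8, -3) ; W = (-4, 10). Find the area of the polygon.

Apply the surveyor's formula: 2A = Σ (x_i·y_{i+1} − x_{i+1}·y_i), indices taken mod 8.
Σ = (-90) + (-18) + (-66) + (-12) + (-8) + (-4) + (-92) + (-50) = -340
Area = |Σ|/2 = 170.

170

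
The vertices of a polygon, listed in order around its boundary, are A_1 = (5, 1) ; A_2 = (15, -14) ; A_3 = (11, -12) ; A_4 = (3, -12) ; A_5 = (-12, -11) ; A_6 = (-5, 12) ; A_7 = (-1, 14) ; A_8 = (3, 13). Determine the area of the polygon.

Σ = (-85) + (-26) + (-96) + (-177) + (-199) + (-58) + (-55) + (-62) = -758
Area = |Σ|/2 = 379.

379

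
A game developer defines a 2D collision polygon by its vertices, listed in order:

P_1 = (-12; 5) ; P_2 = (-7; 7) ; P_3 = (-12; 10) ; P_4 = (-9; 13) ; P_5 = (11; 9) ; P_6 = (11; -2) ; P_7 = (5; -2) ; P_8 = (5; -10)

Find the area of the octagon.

296.5

Apply the shoelace (surveyor's) formula: 2A = Σ (x_i·y_{i+1} − x_{i+1}·y_i), indices taken mod 8.
P_1→P_2: (-12)(7) − (-7)(5) = -49
P_2→P_3: (-7)(10) − (-12)(7) = 14
P_3→P_4: (-12)(13) − (-9)(10) = -66
P_4→P_5: (-9)(9) − (11)(13) = -224
P_5→P_6: (11)(-2) − (11)(9) = -121
P_6→P_7: (11)(-2) − (5)(-2) = -12
P_7→P_8: (5)(-10) − (5)(-2) = -40
P_8→P_1: (5)(5) − (-12)(-10) = -95
Σ = -593
Area = |Σ|/2 = 296.5.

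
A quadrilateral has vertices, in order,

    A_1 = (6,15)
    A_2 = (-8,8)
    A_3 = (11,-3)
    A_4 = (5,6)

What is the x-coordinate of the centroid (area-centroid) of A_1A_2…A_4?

1.78125

Apply the shoelace formula. First the cross-terms c_i = x_i·y_{i+1} − x_{i+1}·y_i:
  168, -64, 81, 39  ⇒  2A = 224, A = 112.
Then Σ (x_i + x_{i+1})·c_i = 1197, so x̄ = 1197 / (6·112) = 1.78125.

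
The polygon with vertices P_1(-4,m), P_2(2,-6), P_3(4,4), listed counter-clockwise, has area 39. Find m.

Write out the shoelace sum; only the two edges meeting at P_1 involve m:
2·Area = [(4·m − (-4)·4) + ((-4)·(-6) − 2·m)] + 32
       = 2·m + 72 = 78
⇒ m = 3.

3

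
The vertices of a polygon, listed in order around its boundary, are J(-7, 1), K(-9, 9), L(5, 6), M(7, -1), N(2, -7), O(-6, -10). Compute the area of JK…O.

192.5

Σ = (-54) + (-99) + (-47) + (-47) + (-62) + (-76) = -385
Area = |Σ|/2 = 192.5.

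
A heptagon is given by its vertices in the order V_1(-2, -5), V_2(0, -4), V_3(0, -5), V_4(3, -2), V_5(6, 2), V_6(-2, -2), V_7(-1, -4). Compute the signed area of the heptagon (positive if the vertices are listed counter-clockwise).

Σ = (8) + (0) + (15) + (18) + (-8) + (6) + (-3) = 36
Signed area = Σ/2 = 18 (positive ⇒ counter-clockwise traversal).

18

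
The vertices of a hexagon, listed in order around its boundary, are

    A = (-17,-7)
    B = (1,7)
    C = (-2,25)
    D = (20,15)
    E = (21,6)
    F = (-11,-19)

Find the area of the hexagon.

688.5

Apply Gauss's area formula: 2A = Σ (x_i·y_{i+1} − x_{i+1}·y_i), indices taken mod 6.
Σ = (-112) + (39) + (-530) + (-195) + (-333) + (-246) = -1377
Area = |Σ|/2 = 688.5.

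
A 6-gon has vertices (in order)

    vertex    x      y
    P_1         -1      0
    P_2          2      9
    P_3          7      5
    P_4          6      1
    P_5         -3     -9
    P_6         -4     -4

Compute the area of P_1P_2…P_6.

82

Apply the shoelace (surveyor's) formula: 2A = Σ (x_i·y_{i+1} − x_{i+1}·y_i), indices taken mod 6.
Cross-terms: -9, -53, -23, -51, -24, -4  ⇒  Σ = -164
Area = |Σ|/2 = 82.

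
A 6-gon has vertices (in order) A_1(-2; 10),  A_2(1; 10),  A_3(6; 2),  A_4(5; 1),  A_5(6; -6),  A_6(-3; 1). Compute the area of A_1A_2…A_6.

Apply Gauss's area formula: 2A = Σ (x_i·y_{i+1} − x_{i+1}·y_i), indices taken mod 6.
A_1→A_2: (-2)(10) − (1)(10) = -30
A_2→A_3: (1)(2) − (6)(10) = -58
A_3→A_4: (6)(1) − (5)(2) = -4
A_4→A_5: (5)(-6) − (6)(1) = -36
A_5→A_6: (6)(1) − (-3)(-6) = -12
A_6→A_1: (-3)(10) − (-2)(1) = -28
Σ = -168
Area = |Σ|/2 = 84.

84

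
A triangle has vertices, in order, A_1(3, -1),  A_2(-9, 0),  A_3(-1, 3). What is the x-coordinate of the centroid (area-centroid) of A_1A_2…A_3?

-7/3

Apply Gauss's area formula. First the cross-terms c_i = x_i·y_{i+1} − x_{i+1}·y_i:
  -9, -27, -8  ⇒  2A = -44, A = -22.
Then Σ (x_i + x_{i+1})·c_i = 308, so x̄ = 308 / (6·(-22)) = -7/3.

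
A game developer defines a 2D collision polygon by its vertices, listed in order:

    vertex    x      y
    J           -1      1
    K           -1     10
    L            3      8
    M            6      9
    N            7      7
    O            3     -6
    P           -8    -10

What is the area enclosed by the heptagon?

124

Cross-terms: -9, -38, -21, -21, -63, -78, -18  ⇒  Σ = -248
Area = |Σ|/2 = 124.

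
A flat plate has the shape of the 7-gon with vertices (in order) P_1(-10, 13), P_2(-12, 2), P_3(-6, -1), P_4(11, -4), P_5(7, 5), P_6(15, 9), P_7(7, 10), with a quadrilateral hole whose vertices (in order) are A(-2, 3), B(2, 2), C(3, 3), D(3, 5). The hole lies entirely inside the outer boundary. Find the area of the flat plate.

Outer boundary:
Apply the shoelace formula: 2A = Σ (x_i·y_{i+1} − x_{i+1}·y_i), indices taken mod 7.
P_1→P_2: (-10)(2) − (-12)(13) = 136
P_2→P_3: (-12)(-1) − (-6)(2) = 24
P_3→P_4: (-6)(-4) − (11)(-1) = 35
P_4→P_5: (11)(5) − (7)(-4) = 83
P_5→P_6: (7)(9) − (15)(5) = -12
P_6→P_7: (15)(10) − (7)(9) = 87
P_7→P_1: (7)(13) − (-10)(10) = 191
Σ = 544
Area = |Σ|/2 = 272.
Hole:
Apply Gauss's area formula: 2A = Σ (x_i·y_{i+1} − x_{i+1}·y_i), indices taken mod 4.
Σ = (-10) + (0) + (6) + (19) = 15
Area = |Σ|/2 = 7.5.
Net area = 272 − 7.5 = 264.5.

264.5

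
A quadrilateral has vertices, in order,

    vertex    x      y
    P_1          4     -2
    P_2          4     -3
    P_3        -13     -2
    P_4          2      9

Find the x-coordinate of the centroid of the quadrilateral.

-41/18

Apply the shoelace (surveyor's) formula. First the cross-terms c_i = x_i·y_{i+1} − x_{i+1}·y_i:
  -4, -47, -113, -40  ⇒  2A = -204, A = -102.
Then Σ (x_i + x_{i+1})·c_i = 1394, so x̄ = 1394 / (6·(-102)) = -41/18.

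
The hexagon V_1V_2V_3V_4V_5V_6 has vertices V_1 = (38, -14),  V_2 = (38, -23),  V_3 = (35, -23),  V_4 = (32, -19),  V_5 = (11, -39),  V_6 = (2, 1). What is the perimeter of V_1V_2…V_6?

|V_1V_2| = √((0)² + (-9)²) = √81 = 9
|V_2V_3| = √((-3)² + (0)²) = √9 = 3
|V_3V_4| = √((-3)² + (4)²) = √25 = 5
|V_4V_5| = √((-21)² + (-20)²) = √841 = 29
|V_5V_6| = √((-9)² + (40)²) = √1681 = 41
|V_6V_1| = √((36)² + (-15)²) = √1521 = 39
Perimeter = 9 + 3 + 5 + 29 + 41 + 39 = 126.

126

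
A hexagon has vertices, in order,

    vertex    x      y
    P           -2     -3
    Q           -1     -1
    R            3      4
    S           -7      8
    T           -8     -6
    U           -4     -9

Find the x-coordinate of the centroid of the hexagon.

-779/198

Apply Gauss's area formula. First the cross-terms c_i = x_i·y_{i+1} − x_{i+1}·y_i:
  -1, -1, 52, 106, 48, -6  ⇒  2A = 198, A = 99.
Then Σ (x_i + x_{i+1})·c_i = -2337, so x̄ = -2337 / (6·99) = -779/198.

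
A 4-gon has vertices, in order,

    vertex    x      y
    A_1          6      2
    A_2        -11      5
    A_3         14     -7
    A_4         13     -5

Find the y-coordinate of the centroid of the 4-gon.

Apply the shoelace formula. First the cross-terms c_i = x_i·y_{i+1} − x_{i+1}·y_i:
  52, 7, 21, 56  ⇒  2A = 136, A = 68.
Then Σ (y_i + y_{i+1})·c_i = -70, so ȳ = -70 / (6·68) = -35/204.

-35/204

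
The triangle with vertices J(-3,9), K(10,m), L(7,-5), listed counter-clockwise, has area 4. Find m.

The doubled signed area Σ (x_i y_{i+1} − x_{i+1} y_i) is linear in m.
With m=0 it equals -92; the coefficient of m is -10 (from the two edges through K).
So -10·m + -92 = 2·4 = 8 ⇒ m = -10.

-10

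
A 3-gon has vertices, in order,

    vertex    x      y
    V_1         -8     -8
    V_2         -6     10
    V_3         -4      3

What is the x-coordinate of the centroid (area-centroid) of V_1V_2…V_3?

Apply the shoelace (surveyor's) formula. First the cross-terms c_i = x_i·y_{i+1} − x_{i+1}·y_i:
  -128, 22, 56  ⇒  2A = -50, A = -25.
Then Σ (x_i + x_{i+1})·c_i = 900, so x̄ = 900 / (6·(-25)) = -6.

-6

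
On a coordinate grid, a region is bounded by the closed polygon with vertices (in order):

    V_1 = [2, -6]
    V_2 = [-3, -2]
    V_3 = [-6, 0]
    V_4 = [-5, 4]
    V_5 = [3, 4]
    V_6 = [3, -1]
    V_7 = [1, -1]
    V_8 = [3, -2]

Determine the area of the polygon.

60

Apply the surveyor's formula: 2A = Σ (x_i·y_{i+1} − x_{i+1}·y_i), indices taken mod 8.
Σ = (-22) + (-12) + (-24) + (-32) + (-15) + (-2) + (1) + (-14) = -120
Area = |Σ|/2 = 60.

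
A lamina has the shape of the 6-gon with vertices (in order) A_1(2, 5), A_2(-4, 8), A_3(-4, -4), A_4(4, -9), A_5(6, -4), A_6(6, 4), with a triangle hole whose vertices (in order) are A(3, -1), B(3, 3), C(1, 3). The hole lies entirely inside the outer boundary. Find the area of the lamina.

Outer boundary:
Apply the surveyor's formula: 2A = Σ (x_i·y_{i+1} − x_{i+1}·y_i), indices taken mod 6.
Cross-terms: 36, 48, 52, 38, 48, 22  ⇒  Σ = 244
Area = |Σ|/2 = 122.
Hole:
Apply the shoelace (surveyor's) formula: 2A = Σ (x_i·y_{i+1} − x_{i+1}·y_i), indices taken mod 3.
Cross-terms: 12, 6, -10  ⇒  Σ = 8
Area = |Σ|/2 = 4.
Net area = 122 − 4 = 118.

118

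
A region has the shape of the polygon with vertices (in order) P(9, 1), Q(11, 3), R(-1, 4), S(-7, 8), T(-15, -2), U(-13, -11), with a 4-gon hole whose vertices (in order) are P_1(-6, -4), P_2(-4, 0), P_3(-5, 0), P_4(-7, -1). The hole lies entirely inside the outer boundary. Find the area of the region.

Outer boundary:
Σ = (16) + (47) + (20) + (134) + (139) + (86) = 442
Area = |Σ|/2 = 221.
Hole:
Σ = (-16) + (0) + (5) + (22) = 11
Area = |Σ|/2 = 5.5.
Net area = 221 − 5.5 = 215.5.

215.5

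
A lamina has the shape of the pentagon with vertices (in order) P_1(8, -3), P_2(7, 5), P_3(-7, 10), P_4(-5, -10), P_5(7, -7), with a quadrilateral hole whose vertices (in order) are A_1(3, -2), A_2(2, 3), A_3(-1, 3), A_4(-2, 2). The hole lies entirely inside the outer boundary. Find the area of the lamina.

Outer boundary:
Apply the shoelace (surveyor's) formula: 2A = Σ (x_i·y_{i+1} − x_{i+1}·y_i), indices taken mod 5.
Σ = (61) + (105) + (120) + (105) + (35) = 426
Area = |Σ|/2 = 213.
Hole:
Apply the shoelace (surveyor's) formula: 2A = Σ (x_i·y_{i+1} − x_{i+1}·y_i), indices taken mod 4.
Cross-terms: 13, 9, 4, -2  ⇒  Σ = 24
Area = |Σ|/2 = 12.
Net area = 213 − 12 = 201.

201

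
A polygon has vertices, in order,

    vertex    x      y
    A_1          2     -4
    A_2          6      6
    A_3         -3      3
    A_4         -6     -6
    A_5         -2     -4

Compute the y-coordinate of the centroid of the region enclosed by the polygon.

5/51

Apply the shoelace formula. First the cross-terms c_i = x_i·y_{i+1} − x_{i+1}·y_i:
  36, 36, 36, 12, 16  ⇒  2A = 136, A = 68.
Then Σ (y_i + y_{i+1})·c_i = 40, so ȳ = 40 / (6·68) = 5/51.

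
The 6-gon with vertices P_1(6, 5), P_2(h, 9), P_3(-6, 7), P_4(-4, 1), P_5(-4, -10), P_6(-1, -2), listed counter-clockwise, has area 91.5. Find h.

2

The doubled signed area Σ (x_i y_{i+1} − x_{i+1} y_i) is linear in h.
With h=0 it equals 179; the coefficient of h is 2 (from the two edges through P_2).
So 2·h + 179 = 2·91.5 = 183 ⇒ h = 2.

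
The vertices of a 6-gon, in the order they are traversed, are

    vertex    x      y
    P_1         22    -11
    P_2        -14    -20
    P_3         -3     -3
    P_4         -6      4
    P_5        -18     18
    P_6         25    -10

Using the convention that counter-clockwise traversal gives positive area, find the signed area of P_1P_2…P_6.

-501.5

P_1→P_2: (22)(-20) − (-14)(-11) = -594
P_2→P_3: (-14)(-3) − (-3)(-20) = -18
P_3→P_4: (-3)(4) − (-6)(-3) = -30
P_4→P_5: (-6)(18) − (-18)(4) = -36
P_5→P_6: (-18)(-10) − (25)(18) = -270
P_6→P_1: (25)(-11) − (22)(-10) = -55
Σ = -1003
Signed area = Σ/2 = -501.5 (negative ⇒ clockwise traversal).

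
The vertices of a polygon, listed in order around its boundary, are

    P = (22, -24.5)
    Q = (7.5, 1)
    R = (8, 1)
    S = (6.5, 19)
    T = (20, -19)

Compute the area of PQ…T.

112.375

P→Q: (22)(1) − (7.5)(-24.5) = 205.75
Q→R: (7.5)(1) − (8)(1) = -0.5
R→S: (8)(19) − (6.5)(1) = 145.5
S→T: (6.5)(-19) − (20)(19) = -503.5
T→P: (20)(-24.5) − (22)(-19) = -72
Σ = -224.75
Area = |Σ|/2 = 112.375.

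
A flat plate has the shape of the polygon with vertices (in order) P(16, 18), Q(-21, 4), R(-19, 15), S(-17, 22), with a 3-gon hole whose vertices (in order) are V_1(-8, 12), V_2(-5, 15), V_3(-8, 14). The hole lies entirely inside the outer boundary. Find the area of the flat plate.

Outer boundary:
Σ = (442) + (-239) + (-163) + (-658) = -618
Area = |Σ|/2 = 309.
Hole:
Apply the shoelace (surveyor's) formula: 2A = Σ (x_i·y_{i+1} − x_{i+1}·y_i), indices taken mod 3.
Σ = (-60) + (50) + (16) = 6
Area = |Σ|/2 = 3.
Net area = 309 − 3 = 306.

306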